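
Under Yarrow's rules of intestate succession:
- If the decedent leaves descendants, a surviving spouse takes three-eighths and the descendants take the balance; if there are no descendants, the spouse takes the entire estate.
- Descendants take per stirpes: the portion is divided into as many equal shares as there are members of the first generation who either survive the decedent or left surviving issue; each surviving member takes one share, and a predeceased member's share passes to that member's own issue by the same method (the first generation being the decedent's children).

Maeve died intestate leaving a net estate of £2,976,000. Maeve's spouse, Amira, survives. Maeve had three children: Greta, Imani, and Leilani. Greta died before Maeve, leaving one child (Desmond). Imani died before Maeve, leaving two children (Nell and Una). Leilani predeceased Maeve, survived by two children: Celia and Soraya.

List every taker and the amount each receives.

Amira: £1,116,000; Desmond: £620,000; Nell: £310,000; Una: £310,000; Celia: £310,000; Soraya: £310,000

Amira takes three-eighths of £2,976,000 = £1,116,000. The remaining £1,860,000 passes to the descendants.
The descendants' portion (£1,860,000) is divided into 3 shares of £620,000: Greta's £620,000 share passes to Greta's issue; Imani's £620,000 share passes to Imani's issue; Leilani's £620,000 share passes to Leilani's issue.
Greta's share (£620,000) passes entirely to Desmond.
Imani's share (£620,000) is divided into 2 shares of £310,000: Nell and Una each take £310,000.
Leilani's share (£620,000) is divided into 2 shares of £310,000: Celia and Soraya each take £310,000.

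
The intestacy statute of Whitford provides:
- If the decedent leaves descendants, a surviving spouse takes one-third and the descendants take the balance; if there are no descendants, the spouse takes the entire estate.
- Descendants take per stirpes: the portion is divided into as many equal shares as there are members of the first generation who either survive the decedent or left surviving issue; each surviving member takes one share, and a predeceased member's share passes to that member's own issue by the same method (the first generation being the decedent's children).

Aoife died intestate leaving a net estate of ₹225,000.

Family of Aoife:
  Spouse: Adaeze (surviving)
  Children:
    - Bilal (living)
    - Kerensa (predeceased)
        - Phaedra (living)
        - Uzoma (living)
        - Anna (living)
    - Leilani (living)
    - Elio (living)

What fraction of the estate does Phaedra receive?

Phaedra receives 1/18 of the estate.

Adaeze takes one-third of ₹225,000 = ₹75,000. The remaining ₹150,000 passes to the descendants.
The descendants' portion (₹150,000) is divided into 4 shares of ₹37,500: Bilal, Leilani, and Elio each take ₹37,500; Kerensa's ₹37,500 share passes to Kerensa's issue.
Kerensa's share (₹37,500) is divided into 3 shares of ₹12,500: Phaedra, Uzoma, and Anna each take ₹12,500.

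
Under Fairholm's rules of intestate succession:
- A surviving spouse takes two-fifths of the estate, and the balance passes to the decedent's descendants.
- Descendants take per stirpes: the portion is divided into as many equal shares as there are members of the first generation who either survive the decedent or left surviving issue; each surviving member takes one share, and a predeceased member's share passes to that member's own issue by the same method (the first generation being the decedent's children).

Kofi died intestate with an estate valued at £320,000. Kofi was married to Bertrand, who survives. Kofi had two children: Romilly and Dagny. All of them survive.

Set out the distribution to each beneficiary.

Bertrand takes two-fifths of £320,000 = £128,000. The remaining £192,000 passes to the descendants.
The descendants' portion (£192,000) is divided into 2 shares of £96,000: Romilly and Dagny each take £96,000.

Bertrand: £128,000; Romilly: £96,000; Dagny: £96,000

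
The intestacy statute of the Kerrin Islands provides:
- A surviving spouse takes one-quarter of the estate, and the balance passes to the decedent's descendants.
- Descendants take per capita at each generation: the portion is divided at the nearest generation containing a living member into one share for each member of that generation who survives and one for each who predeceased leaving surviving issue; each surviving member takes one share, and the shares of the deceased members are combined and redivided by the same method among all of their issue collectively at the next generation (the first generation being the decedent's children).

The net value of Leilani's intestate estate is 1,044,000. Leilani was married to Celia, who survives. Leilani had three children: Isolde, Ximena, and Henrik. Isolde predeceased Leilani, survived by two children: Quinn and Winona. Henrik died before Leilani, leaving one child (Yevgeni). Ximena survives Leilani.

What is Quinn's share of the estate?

Celia takes one-quarter of 1,044,000 = 261,000. The remaining 783,000 passes to the descendants.
The descendants' portion (783,000) is divided at the children's generation into 3 shares of 261,000. Ximena takes 261,000. The 2 shares of the deceased (Isolde and Henrik) are combined into a pool of 522,000.
That pool (522,000) is divided at the grandchildren's generation equally among Quinn, Winona, and Yevgeni: 174,000 each.

Quinn receives 174,000.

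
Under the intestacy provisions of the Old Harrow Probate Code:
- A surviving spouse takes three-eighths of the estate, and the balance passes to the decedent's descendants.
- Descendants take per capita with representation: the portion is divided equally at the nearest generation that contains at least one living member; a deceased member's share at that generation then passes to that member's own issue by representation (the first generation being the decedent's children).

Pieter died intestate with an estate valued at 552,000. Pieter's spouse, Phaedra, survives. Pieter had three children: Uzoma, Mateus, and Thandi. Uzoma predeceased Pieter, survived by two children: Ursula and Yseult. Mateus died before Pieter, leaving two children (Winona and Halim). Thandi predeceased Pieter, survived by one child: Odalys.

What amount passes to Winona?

Phaedra takes three-eighths of 552,000 = 207,000. The remaining 345,000 passes to the descendants.
No child survives, so the initial division is made at the grandchildren's generation.
The descendants' portion (345,000) is divided into 5 shares of 69,000: Ursula, Yseult, Winona, Halim, and Odalys each take 69,000.

Winona receives 69,000.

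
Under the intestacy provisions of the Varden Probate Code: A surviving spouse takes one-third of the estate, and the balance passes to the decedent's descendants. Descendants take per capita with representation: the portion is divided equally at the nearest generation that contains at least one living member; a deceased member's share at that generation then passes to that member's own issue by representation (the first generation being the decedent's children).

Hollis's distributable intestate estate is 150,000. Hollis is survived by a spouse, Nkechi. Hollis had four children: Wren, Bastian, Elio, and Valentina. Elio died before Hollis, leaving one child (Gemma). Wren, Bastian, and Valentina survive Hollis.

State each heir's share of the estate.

Nkechi takes one-third of 150,000 = 50,000. The remaining 100,000 passes to the descendants.
The descendants' portion (100,000) is divided into 4 shares of 25,000: Wren, Bastian, and Valentina each take 25,000; Elio's 25,000 share passes to Elio's issue.
Elio's share (25,000) passes entirely to Gemma.

Nkechi: 50,000; Wren: 25,000; Bastian: 25,000; Gemma: 25,000; Valentina: 25,000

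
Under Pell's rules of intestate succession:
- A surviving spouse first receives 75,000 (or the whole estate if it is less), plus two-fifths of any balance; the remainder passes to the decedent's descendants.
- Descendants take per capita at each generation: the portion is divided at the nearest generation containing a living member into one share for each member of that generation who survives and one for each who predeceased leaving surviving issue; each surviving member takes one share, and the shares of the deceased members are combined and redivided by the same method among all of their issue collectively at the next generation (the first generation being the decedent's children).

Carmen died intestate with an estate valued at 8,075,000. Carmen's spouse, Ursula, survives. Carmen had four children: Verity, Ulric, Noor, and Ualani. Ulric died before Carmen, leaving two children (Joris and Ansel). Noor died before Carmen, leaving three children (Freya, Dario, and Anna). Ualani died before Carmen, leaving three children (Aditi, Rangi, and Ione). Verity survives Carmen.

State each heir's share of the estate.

Ursula: 3,275,000; Verity: 1,200,000; Joris: 450,000; Ansel: 450,000; Freya: 450,000; Dario: 450,000; Anna: 450,000; Aditi: 450,000; Rangi: 450,000; Ione: 450,000

Ursula first takes 75,000, leaving a balance of 8,000,000. Ursula then takes two-fifths of the balance (3,200,000), for a total of 3,275,000. The remaining 4,800,000 passes to the descendants.
The descendants' portion (4,800,000) is divided at the children's generation into 4 shares of 1,200,000. Verity takes 1,200,000. The 3 shares of the deceased (Ulric, Noor, and Ualani) are combined into a pool of 3,600,000.
That pool (3,600,000) is divided at the grandchildren's generation equally among Joris, Ansel, Freya, Dario, Anna, Aditi, Rangi, and Ione: 450,000 each.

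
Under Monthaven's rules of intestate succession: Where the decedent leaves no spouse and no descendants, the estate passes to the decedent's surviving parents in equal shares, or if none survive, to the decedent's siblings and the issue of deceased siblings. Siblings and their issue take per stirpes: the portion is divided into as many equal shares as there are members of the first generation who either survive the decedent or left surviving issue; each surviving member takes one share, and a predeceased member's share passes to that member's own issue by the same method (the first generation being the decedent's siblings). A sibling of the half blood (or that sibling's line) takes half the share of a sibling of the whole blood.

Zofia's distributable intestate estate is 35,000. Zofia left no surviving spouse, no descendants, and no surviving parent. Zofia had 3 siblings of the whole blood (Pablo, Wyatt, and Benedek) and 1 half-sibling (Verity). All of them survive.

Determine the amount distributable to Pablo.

Pablo receives 10,000.

The entire 35,000 passes to the siblings and their issue.
Counting each half-blood sibling's line as half a unit, there are 7/2 units in 35,000, so one unit is 10,000. Whole-blood lines (Pablo, Wyatt, and Benedek) take 10,000 each; half-blood lines (Verity) take 5,000 each.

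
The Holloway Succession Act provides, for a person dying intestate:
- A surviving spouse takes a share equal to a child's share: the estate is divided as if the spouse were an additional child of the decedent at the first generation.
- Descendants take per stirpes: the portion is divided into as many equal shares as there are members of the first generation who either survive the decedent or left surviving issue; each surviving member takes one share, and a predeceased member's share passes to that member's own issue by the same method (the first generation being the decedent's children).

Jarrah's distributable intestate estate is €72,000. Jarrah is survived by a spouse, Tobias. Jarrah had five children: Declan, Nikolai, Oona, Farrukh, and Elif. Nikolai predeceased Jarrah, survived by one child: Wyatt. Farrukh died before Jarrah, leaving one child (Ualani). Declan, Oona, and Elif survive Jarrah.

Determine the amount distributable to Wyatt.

Wyatt receives €12,000.

The spouse counts as an additional share at the children's level, so there are 6 primary shares of €12,000. Tobias takes one such share (€12,000).
The children's combined portion (€60,000) is divided into 5 shares of €12,000: Declan, Oona, and Elif each take €12,000; Nikolai's €12,000 share passes to Nikolai's issue; Farrukh's €12,000 share passes to Farrukh's issue.
Nikolai's share (€12,000) passes entirely to Wyatt.
Farrukh's share (€12,000) passes entirely to Ualani.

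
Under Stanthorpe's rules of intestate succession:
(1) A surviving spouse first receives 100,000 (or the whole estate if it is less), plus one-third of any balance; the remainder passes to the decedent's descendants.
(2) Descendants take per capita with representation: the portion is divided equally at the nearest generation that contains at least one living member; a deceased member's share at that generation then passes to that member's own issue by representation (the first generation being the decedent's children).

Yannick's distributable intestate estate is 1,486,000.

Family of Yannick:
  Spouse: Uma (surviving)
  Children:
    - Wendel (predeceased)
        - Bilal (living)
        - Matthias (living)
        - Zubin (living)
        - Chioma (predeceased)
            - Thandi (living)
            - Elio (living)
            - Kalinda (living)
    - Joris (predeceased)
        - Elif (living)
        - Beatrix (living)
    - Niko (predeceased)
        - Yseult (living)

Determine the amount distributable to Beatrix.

Beatrix receives 132,000.

Uma first takes 100,000, leaving a balance of 1,386,000. Uma then takes one-third of the balance (462,000), for a total of 562,000. The remaining 924,000 passes to the descendants.
No child survives, so the initial division is made at the grandchildren's generation.
The descendants' portion (924,000) is divided into 7 shares of 132,000: Bilal, Matthias, Zubin, Elif, Beatrix, and Yseult each take 132,000; Chioma's 132,000 share passes to Chioma's issue.
Chioma's share (132,000) is divided into 3 shares of 44,000: Thandi, Elio, and Kalinda each take 44,000.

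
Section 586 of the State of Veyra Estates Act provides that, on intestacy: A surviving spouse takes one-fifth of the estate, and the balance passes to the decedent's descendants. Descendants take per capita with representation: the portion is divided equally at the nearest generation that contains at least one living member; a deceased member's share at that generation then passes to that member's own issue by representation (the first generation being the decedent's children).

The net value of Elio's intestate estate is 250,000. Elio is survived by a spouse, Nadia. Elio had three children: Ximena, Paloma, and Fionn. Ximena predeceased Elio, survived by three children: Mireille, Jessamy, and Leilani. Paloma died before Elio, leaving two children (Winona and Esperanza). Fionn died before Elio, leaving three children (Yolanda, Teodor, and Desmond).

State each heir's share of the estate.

Nadia: 50,000; Mireille: 25,000; Jessamy: 25,000; Leilani: 25,000; Winona: 25,000; Esperanza: 25,000; Yolanda: 25,000; Teodor: 25,000; Desmond: 25,000

Nadia takes one-fifth of 250,000 = 50,000. The remaining 200,000 passes to the descendants.
No child survives, so the initial division is made at the grandchildren's generation.
The descendants' portion (200,000) is divided into 8 shares of 25,000: Mireille, Jessamy, Leilani, Winona, Esperanza, Yolanda, Teodor, and Desmond each take 25,000.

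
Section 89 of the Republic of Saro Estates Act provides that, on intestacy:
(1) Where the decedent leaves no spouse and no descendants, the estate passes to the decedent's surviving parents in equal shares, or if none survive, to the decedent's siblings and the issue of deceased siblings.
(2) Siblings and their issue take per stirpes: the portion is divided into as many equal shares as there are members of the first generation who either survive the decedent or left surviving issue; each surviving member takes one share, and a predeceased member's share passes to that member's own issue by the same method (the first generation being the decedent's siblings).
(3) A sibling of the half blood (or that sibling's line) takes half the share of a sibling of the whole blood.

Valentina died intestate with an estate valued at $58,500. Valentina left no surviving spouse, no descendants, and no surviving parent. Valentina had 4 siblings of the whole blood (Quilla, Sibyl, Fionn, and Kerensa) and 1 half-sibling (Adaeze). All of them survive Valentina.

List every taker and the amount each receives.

The entire $58,500 passes to the siblings and their issue.
Counting each half-blood sibling's line as half a unit, there are 9/2 units in $58,500, so one unit is $13,000. Whole-blood lines (Quilla, Sibyl, Fionn, and Kerensa) take $13,000 each; half-blood lines (Adaeze) take $6,500 each.

Quilla: $13,000; Sibyl: $13,000; Fionn: $13,000; Kerensa: $13,000; Adaeze: $6,500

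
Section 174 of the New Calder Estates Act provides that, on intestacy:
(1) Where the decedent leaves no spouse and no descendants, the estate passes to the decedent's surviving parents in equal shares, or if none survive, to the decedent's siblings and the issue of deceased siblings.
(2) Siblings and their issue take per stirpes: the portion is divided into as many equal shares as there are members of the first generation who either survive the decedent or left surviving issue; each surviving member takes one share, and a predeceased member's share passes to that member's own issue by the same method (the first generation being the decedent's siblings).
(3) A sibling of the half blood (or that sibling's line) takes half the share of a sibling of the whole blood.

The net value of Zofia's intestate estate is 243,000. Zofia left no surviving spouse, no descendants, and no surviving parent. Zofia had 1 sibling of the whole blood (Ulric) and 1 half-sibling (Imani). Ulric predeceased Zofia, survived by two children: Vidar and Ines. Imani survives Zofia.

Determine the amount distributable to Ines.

The entire 243,000 passes to the siblings and their issue.
Counting each half-blood sibling's line as half a unit, there are 3/2 units in 243,000, so one unit is 162,000. Whole-blood lines (Ulric) take 162,000 each; half-blood lines (Imani) take 81,000 each.
Ulric's share (162,000) is divided into 2 shares of 81,000: Vidar and Ines each take 81,000.

Ines receives 81,000.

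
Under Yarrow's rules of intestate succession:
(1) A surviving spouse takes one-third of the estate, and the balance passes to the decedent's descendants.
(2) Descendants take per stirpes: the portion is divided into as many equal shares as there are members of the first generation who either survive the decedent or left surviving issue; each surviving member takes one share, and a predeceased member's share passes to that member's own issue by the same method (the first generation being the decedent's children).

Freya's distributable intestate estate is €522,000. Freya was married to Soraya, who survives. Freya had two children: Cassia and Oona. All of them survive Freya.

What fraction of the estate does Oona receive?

Oona receives 1/3 of the estate.

Soraya takes one-third of €522,000 = €174,000. The remaining €348,000 passes to the descendants.
The descendants' portion (€348,000) is divided into 2 shares of €174,000: Cassia and Oona each take €174,000.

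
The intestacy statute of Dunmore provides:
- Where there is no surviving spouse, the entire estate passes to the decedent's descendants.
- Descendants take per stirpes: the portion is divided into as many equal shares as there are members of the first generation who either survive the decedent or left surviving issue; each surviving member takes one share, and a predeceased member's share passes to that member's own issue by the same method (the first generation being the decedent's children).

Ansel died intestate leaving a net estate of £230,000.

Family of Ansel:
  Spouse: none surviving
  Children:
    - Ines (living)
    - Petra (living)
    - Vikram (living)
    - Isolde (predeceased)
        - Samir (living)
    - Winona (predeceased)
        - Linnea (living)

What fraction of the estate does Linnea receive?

The entire £230,000 passes to the descendants.
That amount (£230,000) is divided into 5 shares of £46,000: Ines, Petra, and Vikram each take £46,000; Isolde's £46,000 share passes to Isolde's issue; Winona's £46,000 share passes to Winona's issue.
Isolde's share (£46,000) passes entirely to Samir.
Winona's share (£46,000) passes entirely to Linnea.

Linnea receives 1/5 of the estate.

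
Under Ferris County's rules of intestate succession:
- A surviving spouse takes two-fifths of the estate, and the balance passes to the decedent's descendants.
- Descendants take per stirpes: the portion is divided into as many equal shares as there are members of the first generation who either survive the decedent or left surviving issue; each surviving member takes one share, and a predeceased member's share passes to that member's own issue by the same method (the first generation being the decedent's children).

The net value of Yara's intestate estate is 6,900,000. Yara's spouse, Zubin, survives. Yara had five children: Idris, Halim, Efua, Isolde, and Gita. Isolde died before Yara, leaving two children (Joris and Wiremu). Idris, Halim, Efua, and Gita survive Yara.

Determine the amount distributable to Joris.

Joris receives 414,000.

Zubin takes two-fifths of 6,900,000 = 2,760,000. The remaining 4,140,000 passes to the descendants.
The descendants' portion (4,140,000) is divided into 5 shares of 828,000: Idris, Halim, Efua, and Gita each take 828,000; Isolde's 828,000 share passes to Isolde's issue.
Isolde's share (828,000) is divided into 2 shares of 414,000: Joris and Wiremu each take 414,000.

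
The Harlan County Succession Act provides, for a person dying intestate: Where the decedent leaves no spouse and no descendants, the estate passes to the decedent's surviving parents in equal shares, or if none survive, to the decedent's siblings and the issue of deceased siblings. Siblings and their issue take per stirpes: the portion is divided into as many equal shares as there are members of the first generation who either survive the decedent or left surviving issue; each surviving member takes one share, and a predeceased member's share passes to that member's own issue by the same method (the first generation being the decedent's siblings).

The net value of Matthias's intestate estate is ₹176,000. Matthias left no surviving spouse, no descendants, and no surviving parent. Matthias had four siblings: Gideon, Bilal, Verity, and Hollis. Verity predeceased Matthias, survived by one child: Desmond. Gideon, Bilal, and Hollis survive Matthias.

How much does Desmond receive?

Desmond receives ₹44,000.

The entire ₹176,000 passes to the siblings and their issue.
That amount (₹176,000) is divided into 4 shares of ₹44,000: Gideon, Bilal, and Hollis each take ₹44,000; Verity's ₹44,000 share passes to Verity's issue.
Verity's share (₹44,000) passes entirely to Desmond.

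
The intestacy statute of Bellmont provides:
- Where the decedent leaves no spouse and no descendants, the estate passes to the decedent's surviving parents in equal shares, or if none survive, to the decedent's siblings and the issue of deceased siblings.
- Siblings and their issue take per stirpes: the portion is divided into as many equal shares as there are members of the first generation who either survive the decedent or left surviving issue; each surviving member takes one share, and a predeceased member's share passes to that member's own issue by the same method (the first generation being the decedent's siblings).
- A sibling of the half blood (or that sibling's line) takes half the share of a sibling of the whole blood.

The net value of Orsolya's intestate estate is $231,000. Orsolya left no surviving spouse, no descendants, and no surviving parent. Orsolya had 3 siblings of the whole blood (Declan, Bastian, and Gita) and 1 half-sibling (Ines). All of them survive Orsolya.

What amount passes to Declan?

The entire $231,000 passes to the siblings and their issue.
Counting each half-blood sibling's line as half a unit, there are 7/2 units in $231,000, so one unit is $66,000. Whole-blood lines (Declan, Bastian, and Gita) take $66,000 each; half-blood lines (Ines) take $33,000 each.

Declan receives $66,000.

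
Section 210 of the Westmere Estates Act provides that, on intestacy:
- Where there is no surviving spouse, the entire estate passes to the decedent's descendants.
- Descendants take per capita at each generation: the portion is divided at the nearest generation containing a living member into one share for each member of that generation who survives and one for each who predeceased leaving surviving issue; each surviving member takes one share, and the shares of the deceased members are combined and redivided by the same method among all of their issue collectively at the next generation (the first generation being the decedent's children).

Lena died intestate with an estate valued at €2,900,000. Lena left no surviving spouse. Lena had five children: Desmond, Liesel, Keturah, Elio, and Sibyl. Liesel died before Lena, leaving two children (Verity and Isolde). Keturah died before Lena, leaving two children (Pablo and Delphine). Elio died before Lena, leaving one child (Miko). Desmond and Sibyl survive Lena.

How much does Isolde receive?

The entire €2,900,000 passes to the descendants.
That amount (€2,900,000) is divided at the children's generation into 5 shares of €580,000. Desmond and Sibyl each take €580,000. The 3 shares of the deceased (Liesel, Keturah, and Elio) are combined into a pool of €1,740,000.
That pool (€1,740,000) is divided at the grandchildren's generation equally among Verity, Isolde, Pablo, Delphine, and Miko: €348,000 each.

Isolde receives €348,000.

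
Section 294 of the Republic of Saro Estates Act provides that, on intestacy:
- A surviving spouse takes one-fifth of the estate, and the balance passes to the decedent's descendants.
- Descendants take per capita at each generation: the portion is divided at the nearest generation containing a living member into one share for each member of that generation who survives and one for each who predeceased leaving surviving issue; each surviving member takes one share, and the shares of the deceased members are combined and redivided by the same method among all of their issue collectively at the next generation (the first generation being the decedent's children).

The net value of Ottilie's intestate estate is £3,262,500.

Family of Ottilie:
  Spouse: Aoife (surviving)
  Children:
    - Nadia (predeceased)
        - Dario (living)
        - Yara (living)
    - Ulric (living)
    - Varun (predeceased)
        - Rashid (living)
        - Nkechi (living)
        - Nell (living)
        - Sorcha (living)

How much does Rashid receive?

Aoife takes one-fifth of £3,262,500 = £652,500. The remaining £2,610,000 passes to the descendants.
The descendants' portion (£2,610,000) is divided at the children's generation into 3 shares of £870,000. Ulric takes £870,000. The 2 shares of the deceased (Nadia and Varun) are combined into a pool of £1,740,000.
That pool (£1,740,000) is divided at the grandchildren's generation equally among Dario, Yara, Rashid, Nkechi, Nell, and Sorcha: £290,000 each.

Rashid receives £290,000.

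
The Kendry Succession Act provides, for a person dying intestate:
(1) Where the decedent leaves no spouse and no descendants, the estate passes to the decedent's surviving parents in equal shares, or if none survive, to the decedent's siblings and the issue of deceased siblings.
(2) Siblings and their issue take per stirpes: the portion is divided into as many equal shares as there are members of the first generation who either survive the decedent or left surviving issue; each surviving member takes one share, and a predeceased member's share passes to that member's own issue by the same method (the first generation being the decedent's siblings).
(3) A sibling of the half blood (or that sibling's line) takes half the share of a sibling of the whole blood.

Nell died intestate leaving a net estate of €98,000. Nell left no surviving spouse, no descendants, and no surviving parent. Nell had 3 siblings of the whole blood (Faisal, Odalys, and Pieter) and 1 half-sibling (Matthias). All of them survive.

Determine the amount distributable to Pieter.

Pieter receives €28,000.

The entire €98,000 passes to the siblings and their issue.
Counting each half-blood sibling's line as half a unit, there are 7/2 units in €98,000, so one unit is €28,000. Whole-blood lines (Faisal, Odalys, and Pieter) take €28,000 each; half-blood lines (Matthias) take €14,000 each.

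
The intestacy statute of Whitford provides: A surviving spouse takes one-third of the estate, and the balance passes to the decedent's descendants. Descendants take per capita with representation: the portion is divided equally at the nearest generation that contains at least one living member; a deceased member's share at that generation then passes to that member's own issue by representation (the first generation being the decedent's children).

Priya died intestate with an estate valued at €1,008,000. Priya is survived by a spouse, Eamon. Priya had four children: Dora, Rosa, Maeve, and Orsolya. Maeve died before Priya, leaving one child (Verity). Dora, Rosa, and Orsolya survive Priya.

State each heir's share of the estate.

Eamon takes one-third of €1,008,000 = €336,000. The remaining €672,000 passes to the descendants.
The descendants' portion (€672,000) is divided into 4 shares of €168,000: Dora, Rosa, and Orsolya each take €168,000; Maeve's €168,000 share passes to Maeve's issue.
Maeve's share (€168,000) passes entirely to Verity.

Eamon: €336,000; Dora: €168,000; Rosa: €168,000; Verity: €168,000; Orsolya: €168,000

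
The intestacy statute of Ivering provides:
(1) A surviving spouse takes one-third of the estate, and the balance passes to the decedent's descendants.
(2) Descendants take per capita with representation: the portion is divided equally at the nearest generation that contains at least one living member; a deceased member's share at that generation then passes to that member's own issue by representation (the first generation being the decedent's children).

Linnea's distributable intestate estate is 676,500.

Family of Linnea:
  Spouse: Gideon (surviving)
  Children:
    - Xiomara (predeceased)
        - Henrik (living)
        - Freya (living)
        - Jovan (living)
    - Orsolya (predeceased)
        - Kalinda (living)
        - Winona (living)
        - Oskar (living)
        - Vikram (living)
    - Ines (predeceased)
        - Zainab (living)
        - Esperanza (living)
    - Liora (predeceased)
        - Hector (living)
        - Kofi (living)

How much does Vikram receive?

Gideon takes one-third of 676,500 = 225,500. The remaining 451,000 passes to the descendants.
No child survives, so the initial division is made at the grandchildren's generation.
The descendants' portion (451,000) is divided into 11 shares of 41,000: Henrik, Freya, Jovan, Kalinda, Winona, Oskar, Vikram, Zainab, Esperanza, Hector, and Kofi each take 41,000.

Vikram receives 41,000.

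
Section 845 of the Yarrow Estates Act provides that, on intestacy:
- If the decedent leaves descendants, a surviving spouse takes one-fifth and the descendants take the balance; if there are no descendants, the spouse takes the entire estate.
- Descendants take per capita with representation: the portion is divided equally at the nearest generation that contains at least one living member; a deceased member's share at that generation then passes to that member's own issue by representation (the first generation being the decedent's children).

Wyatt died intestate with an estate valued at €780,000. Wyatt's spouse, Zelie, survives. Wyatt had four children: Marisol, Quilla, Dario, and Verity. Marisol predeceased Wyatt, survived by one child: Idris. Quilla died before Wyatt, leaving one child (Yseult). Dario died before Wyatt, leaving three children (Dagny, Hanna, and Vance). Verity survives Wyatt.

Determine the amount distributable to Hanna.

Hanna receives €52,000.

Zelie takes one-fifth of €780,000 = €156,000. The remaining €624,000 passes to the descendants.
The descendants' portion (€624,000) is divided into 4 shares of €156,000: Verity takes €156,000; Marisol's €156,000 share passes to Marisol's issue; Quilla's €156,000 share passes to Quilla's issue; Dario's €156,000 share passes to Dario's issue.
Marisol's share (€156,000) passes entirely to Idris.
Quilla's share (€156,000) passes entirely to Yseult.
Dario's share (€156,000) is divided into 3 shares of €52,000: Dagny, Hanna, and Vance each take €52,000.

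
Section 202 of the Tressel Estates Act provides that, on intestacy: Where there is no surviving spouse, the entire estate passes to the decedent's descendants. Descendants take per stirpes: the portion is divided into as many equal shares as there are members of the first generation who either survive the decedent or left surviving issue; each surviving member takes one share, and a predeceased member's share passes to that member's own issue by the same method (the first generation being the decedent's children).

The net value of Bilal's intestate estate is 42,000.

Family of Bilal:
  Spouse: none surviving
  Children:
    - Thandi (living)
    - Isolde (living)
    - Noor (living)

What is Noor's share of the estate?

Noor receives 14,000.

The entire 42,000 passes to the descendants.
That amount (42,000) is divided into 3 shares of 14,000: Thandi, Isolde, and Noor each take 14,000.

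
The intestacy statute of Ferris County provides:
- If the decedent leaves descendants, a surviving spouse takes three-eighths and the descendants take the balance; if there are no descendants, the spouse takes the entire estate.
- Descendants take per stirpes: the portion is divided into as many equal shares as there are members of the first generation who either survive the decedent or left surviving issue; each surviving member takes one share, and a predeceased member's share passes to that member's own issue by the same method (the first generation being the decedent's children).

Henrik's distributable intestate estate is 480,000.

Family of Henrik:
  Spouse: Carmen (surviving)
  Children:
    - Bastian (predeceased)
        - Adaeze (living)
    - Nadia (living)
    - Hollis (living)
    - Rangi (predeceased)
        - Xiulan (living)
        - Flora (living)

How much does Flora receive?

Carmen takes three-eighths of 480,000 = 180,000. The remaining 300,000 passes to the descendants.
The descendants' portion (300,000) is divided into 4 shares of 75,000: Nadia and Hollis each take 75,000; Bastian's 75,000 share passes to Bastian's issue; Rangi's 75,000 share passes to Rangi's issue.
Bastian's share (75,000) passes entirely to Adaeze.
Rangi's share (75,000) is divided into 2 shares of 37,500: Xiulan and Flora each take 37,500.

Flora receives 37,500.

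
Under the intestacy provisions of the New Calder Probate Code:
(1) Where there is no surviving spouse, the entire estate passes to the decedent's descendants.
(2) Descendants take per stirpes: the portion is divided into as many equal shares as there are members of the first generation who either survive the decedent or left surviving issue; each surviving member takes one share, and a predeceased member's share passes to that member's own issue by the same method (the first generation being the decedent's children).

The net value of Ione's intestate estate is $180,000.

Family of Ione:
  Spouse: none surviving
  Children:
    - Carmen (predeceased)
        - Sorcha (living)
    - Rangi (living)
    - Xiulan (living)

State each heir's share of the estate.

Sorcha: $60,000; Rangi: $60,000; Xiulan: $60,000

The entire $180,000 passes to the descendants.
That amount ($180,000) is divided into 3 shares of $60,000: Rangi and Xiulan each take $60,000; Carmen's $60,000 share passes to Carmen's issue.
Carmen's share ($60,000) passes entirely to Sorcha.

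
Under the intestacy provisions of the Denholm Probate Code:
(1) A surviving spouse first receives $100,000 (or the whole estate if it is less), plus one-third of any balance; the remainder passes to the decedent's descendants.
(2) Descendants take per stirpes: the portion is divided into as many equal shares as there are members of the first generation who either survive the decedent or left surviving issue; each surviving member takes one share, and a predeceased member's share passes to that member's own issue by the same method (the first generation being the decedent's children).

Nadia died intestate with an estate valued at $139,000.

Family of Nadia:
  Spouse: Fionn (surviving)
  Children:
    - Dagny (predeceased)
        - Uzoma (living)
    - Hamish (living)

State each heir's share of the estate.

Fionn first takes $100,000, leaving a balance of $39,000. Fionn then takes one-third of the balance ($13,000), for a total of $113,000. The remaining $26,000 passes to the descendants.
The descendants' portion ($26,000) is divided into 2 shares of $13,000: Hamish takes $13,000; Dagny's $13,000 share passes to Dagny's issue.
Dagny's share ($13,000) passes entirely to Uzoma.

Fionn: $113,000; Uzoma: $13,000; Hamish: $13,000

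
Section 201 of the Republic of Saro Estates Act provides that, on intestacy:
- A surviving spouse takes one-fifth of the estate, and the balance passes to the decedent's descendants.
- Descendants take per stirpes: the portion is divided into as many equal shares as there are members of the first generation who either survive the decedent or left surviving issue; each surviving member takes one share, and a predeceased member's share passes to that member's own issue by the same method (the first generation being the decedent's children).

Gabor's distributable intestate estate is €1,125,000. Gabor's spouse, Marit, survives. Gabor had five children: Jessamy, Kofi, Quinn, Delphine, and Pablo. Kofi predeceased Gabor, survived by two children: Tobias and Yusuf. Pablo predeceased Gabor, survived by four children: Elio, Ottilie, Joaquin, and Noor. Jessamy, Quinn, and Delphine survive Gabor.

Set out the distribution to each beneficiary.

Marit takes one-fifth of €1,125,000 = €225,000. The remaining €900,000 passes to the descendants.
The descendants' portion (€900,000) is divided into 5 shares of €180,000: Jessamy, Quinn, and Delphine each take €180,000; Kofi's €180,000 share passes to Kofi's issue; Pablo's €180,000 share passes to Pablo's issue.
Kofi's share (€180,000) is divided into 2 shares of €90,000: Tobias and Yusuf each take €90,000.
Pablo's share (€180,000) is divided into 4 shares of €45,000: Elio, Ottilie, Joaquin, and Noor each take €45,000.

Marit: €225,000; Jessamy: €180,000; Tobias: €90,000; Yusuf: €90,000; Quinn: €180,000; Delphine: €180,000; Elio: €45,000; Ottilie: €45,000; Joaquin: €45,000; Noor: €45,000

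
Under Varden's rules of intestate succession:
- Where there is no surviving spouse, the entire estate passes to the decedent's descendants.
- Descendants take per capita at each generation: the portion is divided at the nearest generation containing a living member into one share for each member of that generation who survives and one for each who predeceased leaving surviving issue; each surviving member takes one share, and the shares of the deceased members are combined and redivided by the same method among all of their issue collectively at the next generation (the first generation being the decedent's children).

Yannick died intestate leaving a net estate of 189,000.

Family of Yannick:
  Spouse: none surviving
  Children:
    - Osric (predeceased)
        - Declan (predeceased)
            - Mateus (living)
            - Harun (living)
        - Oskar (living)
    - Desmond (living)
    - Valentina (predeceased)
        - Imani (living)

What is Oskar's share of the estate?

The entire 189,000 passes to the descendants.
That amount (189,000) is divided at the children's generation into 3 shares of 63,000. Desmond takes 63,000. The 2 shares of the deceased (Osric and Valentina) are combined into a pool of 126,000.
That pool (126,000) is divided at the grandchildren's generation into 3 shares of 42,000. Oskar and Imani each take 42,000. The remaining share for the deceased Declan (42,000) is carried to the next generation.
That pool (42,000) is divided at the great-grandchildren's generation equally among Mateus and Harun: 21,000 each.

Oskar receives 42,000.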